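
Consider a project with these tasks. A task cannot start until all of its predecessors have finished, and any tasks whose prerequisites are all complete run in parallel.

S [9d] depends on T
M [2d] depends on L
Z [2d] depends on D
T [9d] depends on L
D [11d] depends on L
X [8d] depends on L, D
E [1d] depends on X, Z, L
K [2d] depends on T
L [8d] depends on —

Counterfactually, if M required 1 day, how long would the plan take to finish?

Baseline: L→D→X→E = 8+11+8+1 = 28 → 28 days.
The longest path through M is only 10 days, so M has float 18.
That remains the longest chain; total 28 days.

28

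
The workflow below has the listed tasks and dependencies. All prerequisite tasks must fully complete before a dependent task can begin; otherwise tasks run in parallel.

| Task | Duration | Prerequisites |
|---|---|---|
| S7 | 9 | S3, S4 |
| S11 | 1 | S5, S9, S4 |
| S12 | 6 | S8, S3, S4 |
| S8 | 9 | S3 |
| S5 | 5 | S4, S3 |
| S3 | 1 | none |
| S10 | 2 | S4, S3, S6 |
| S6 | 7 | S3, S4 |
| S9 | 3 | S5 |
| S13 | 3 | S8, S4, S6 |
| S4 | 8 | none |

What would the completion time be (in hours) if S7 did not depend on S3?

Original critical path: S4→S6→S13 = 8+7+3 = 18 ⇒ 18 hours.
Dropping S3→S7 doesn't change S7's earliest start (8); another predecessor still binds.
New critical path: S4→S6→S13 = 8+7+3 = 18 ⇒ 18 hours.

18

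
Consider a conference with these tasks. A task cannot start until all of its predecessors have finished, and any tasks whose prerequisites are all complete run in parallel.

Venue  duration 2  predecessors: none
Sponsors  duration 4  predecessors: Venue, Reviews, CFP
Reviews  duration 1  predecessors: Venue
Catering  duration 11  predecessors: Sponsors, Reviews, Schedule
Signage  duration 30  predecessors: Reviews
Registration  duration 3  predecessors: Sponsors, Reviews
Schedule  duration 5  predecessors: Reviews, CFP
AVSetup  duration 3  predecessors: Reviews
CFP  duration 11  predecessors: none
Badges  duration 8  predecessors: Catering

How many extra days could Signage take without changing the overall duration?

The longest chain is CFP→Schedule→Catering→Badges = 11+5+11+8 = 35; overall finish 35 days.
The longest chain containing Signage totals 33 days.
Float = 35 − 33 = 2.

2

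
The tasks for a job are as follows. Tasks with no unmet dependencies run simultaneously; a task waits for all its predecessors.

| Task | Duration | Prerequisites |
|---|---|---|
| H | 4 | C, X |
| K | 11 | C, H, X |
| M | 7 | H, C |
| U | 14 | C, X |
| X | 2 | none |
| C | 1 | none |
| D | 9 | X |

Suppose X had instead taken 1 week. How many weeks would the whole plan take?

As given, the longest chain is X→H→K = 2+4+11 = 17, so the finish is 17 weeks.
X lies on that path, so at 1 week the path becomes 16 weeks.
New critical path: C→H→K = 1+4+11 = 16 ⇒ 16 weeks.

16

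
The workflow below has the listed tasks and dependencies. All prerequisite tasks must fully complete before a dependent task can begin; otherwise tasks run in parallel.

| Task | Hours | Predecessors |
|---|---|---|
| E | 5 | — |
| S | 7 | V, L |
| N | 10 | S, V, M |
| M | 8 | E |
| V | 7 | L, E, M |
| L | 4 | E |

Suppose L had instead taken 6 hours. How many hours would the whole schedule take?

As given, the longest chain is E→M→V→S→N = 5+8+7+7+10 = 37, so the finish is 37 hours.
The longest path through L is only 33 hours, so L has float 4.
The critical path is still E→M→V→S→N; finish is now 37 hours.

37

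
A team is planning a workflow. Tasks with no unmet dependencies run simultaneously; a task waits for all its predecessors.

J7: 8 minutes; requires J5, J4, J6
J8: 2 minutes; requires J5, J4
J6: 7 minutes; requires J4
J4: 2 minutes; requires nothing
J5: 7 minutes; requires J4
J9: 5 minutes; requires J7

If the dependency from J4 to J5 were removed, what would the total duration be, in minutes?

22

Original critical path: J4→J5→J7→J9 = 2+7+8+5 = 22 ⇒ 22 minutes.
Without J4→J5, J5's earliest start moves from 2 to 0.
After: J4→J6→J7→J9 = 2+7+8+5 = 22 → 22 minutes.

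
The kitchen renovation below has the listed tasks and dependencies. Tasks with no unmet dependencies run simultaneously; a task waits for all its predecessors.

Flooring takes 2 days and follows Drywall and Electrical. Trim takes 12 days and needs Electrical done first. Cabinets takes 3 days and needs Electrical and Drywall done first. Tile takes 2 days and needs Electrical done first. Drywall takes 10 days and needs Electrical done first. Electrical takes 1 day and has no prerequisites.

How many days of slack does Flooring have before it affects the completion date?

Electrical→Drywall→Cabinets = 1+10+3 = 14 sets the makespan at 14 days.
Longest path through Flooring: 13 days (earliest finish 13, latest finish 14).
Slack of Flooring = 12 − 11 = 1 day.

1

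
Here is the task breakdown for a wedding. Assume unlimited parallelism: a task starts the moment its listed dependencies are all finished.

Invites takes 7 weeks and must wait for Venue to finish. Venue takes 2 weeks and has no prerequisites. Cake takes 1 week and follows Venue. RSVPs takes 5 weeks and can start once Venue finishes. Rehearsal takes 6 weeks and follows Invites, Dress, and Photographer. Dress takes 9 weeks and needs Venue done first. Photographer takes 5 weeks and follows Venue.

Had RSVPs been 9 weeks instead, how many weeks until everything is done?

Actual critical path: Venue→Dress→Rehearsal = 2+9+6 = 17 ⇒ 17 weeks.
The longest path through RSVPs is only 7 weeks, so RSVPs has float 10.
The critical path is still Venue→Dress→Rehearsal; finish is now 17 weeks.

17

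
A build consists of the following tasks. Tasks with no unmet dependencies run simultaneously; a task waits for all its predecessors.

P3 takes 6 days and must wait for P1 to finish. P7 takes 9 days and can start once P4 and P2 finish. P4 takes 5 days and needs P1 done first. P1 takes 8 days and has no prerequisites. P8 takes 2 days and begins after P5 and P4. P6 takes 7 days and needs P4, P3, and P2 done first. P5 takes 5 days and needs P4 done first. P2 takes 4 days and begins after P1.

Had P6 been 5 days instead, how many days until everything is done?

As given, the longest chain is P1→P4→P7 = 8+5+9 = 22, so the finish is 22 days.
The longest path through P6 is only 21 days, so P6 has float 1.
No other chain overtakes it, so the finish is 22 days.

22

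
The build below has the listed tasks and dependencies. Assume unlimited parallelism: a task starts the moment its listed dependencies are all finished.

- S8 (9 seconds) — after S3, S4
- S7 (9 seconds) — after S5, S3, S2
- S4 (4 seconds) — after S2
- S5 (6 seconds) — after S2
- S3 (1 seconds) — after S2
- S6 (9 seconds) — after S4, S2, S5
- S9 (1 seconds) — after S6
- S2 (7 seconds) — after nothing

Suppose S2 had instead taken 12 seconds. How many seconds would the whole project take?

28

Baseline: S2→S5→S6→S9 = 7+6+9+1 = 23 → 23 seconds.
S2 is on the critical path; changing it to 12 makes that path 28 seconds.
The critical path is still S2→S5→S6→S9; finish is now 28 seconds.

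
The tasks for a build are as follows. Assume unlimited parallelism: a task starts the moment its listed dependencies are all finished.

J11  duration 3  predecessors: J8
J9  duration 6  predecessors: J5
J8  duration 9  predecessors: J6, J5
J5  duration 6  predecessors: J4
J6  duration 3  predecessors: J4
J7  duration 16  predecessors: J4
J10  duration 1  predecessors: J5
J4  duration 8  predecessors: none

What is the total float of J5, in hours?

Critical path: J4→J5→J8→J11 = 8+6+9+3 = 26, so the finish is 26 hours.
Longest path through J5: 26 hours (earliest finish 14, latest finish 14).
Slack of J5 = 8 − 8 = 0 hours.

0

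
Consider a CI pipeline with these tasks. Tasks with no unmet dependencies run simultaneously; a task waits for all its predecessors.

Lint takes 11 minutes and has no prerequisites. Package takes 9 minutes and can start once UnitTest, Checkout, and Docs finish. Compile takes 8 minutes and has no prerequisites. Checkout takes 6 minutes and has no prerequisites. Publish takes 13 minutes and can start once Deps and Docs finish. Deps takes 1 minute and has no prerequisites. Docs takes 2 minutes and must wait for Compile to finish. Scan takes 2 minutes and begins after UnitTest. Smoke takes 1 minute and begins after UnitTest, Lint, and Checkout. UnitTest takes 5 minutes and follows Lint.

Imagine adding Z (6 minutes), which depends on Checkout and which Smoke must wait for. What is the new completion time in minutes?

25

Originally the schedule takes 25 minutes.
With Z inserted, Smoke now waits for max(UnitTest, Lint, Checkout, Z).
New critical path: Lint→UnitTest→Package = 11+5+9 = 25 ⇒ 25 minutes.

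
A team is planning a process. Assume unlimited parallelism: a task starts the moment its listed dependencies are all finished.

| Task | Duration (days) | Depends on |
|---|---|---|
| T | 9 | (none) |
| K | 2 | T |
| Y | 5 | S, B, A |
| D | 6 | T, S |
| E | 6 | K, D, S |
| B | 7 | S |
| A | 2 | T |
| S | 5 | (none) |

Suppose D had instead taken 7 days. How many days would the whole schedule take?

As given, the longest chain is T→D→E = 9+6+6 = 21, so the finish is 21 days.
D is on the critical path; changing it to 7 makes that path 22 days.
The critical path is still T→D→E; finish is now 22 days.

22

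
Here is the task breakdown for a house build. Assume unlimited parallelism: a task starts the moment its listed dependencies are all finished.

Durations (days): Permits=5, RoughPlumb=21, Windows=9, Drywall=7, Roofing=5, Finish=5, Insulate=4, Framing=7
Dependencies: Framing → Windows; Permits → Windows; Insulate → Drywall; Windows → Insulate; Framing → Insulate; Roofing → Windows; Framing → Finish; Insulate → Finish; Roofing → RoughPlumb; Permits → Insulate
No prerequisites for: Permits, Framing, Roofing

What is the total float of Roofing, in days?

1

The longest chain is Framing→Windows→Insulate→Drywall = 7+9+4+7 = 27; overall finish 27 days.
Roofing finishes as early as 5 and must finish by 6.
Float = 27 − 26 = 1.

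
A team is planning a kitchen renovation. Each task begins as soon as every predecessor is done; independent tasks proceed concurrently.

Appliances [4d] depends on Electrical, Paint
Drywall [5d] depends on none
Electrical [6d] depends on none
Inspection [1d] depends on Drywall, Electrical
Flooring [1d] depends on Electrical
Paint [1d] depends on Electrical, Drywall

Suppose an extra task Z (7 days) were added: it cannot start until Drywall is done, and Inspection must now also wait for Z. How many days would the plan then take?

Originally the plan takes 11 days.
With Z inserted, Inspection now waits for max(Drywall, Electrical, Z).
New critical path: Drywall→Z→Inspection = 5+7+1 = 13 ⇒ 13 days.

13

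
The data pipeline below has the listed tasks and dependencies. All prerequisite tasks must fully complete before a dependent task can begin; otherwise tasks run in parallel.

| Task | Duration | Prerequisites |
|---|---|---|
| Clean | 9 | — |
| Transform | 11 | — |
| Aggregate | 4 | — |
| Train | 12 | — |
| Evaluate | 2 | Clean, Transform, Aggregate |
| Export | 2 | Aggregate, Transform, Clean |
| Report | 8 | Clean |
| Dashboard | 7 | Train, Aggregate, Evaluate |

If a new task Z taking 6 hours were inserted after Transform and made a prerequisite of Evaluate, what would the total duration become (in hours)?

Originally the plan takes 20 hours.
With Z inserted, Evaluate now waits for max(Clean, Transform, Aggregate, Z).
New critical path: Transform→Z→Evaluate→Dashboard = 11+6+2+7 = 26 ⇒ 26 hours.

26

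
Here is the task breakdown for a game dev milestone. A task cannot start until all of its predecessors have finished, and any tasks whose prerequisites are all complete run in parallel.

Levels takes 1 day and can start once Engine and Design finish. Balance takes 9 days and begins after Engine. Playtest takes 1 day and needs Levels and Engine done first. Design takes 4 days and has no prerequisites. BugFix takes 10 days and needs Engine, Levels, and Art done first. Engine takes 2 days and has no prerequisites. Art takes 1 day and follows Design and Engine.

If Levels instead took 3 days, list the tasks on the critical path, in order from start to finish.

Actual critical path: Design→Levels→BugFix = 4+1+10 = 15 ⇒ 15 days.
Levels lies on that path, so at 3 days the path becomes 17 days.
The critical path is still Design→Levels→BugFix; finish is now 17 days.

Design, Levels, BugFix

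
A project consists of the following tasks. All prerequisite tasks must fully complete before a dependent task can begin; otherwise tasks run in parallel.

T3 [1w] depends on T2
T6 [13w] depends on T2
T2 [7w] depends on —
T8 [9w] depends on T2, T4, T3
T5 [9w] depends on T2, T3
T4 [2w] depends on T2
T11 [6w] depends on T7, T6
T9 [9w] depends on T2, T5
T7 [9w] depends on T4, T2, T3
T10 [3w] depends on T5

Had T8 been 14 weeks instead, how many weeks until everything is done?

26

Actual critical path: T2→T3→T5→T9 = 7+1+9+9 = 26 ⇒ 26 weeks.
T8 has 8 weeks of float (longest path through it is 18).
The critical path is still T2→T3→T5→T9; finish is now 26 weeks.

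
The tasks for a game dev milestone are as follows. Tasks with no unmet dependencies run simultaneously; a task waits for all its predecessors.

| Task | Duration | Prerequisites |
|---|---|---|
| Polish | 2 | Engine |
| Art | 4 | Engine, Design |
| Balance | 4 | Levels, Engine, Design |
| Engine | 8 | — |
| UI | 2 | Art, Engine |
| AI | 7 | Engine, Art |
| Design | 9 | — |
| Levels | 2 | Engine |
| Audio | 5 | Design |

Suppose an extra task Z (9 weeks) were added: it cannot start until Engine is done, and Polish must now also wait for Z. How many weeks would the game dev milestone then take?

Originally the game dev milestone takes 20 weeks.
With Z inserted, Polish now waits for max(Engine, Z).
New critical path: Design→Art→AI = 9+4+7 = 20 ⇒ 20 weeks.

20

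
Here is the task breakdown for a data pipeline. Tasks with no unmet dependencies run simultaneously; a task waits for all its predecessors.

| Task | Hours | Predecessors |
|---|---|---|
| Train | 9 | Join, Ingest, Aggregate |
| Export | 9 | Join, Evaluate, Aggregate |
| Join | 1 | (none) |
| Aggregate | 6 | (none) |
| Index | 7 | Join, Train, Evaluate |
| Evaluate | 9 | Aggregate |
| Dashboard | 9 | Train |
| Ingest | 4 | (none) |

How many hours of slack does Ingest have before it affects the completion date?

2

Aggregate→Train→Dashboard = 6+9+9 = 24 sets the makespan at 24 hours.
The longest chain containing Ingest totals 22 hours.
Slack of Ingest = 2 − 0 = 2 hours.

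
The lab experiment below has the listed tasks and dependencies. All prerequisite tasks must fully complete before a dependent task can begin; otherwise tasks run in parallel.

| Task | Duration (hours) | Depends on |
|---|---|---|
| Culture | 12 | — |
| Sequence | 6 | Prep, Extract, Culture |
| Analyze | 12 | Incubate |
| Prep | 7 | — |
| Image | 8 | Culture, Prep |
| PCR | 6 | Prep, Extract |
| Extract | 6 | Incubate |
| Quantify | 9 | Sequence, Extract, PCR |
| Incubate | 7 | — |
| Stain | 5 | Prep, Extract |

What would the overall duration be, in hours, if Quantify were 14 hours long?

33

Baseline: Incubate→Extract→PCR→Quantify = 7+6+6+9 = 28 → 28 hours.
Quantify lies on that path, so at 14 hours the path becomes 33 hours.
That remains the longest chain; total 33 hours.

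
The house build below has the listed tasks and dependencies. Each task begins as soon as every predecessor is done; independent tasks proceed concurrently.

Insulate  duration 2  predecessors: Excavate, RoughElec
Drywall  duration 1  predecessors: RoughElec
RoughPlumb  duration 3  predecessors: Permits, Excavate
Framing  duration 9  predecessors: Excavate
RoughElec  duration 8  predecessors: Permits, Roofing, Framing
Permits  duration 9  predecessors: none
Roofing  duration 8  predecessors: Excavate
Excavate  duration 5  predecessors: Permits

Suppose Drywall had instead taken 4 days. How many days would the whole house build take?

35

The binding path is Permits→Excavate→Framing→RoughElec→Insulate = 9+5+9+8+2 = 33; finish at 33 days.
The longest path through Drywall is only 32 days, so Drywall has float 1.
New critical path: Permits→Excavate→Framing→RoughElec→Drywall = 9+5+9+8+4 = 35 ⇒ 35 days.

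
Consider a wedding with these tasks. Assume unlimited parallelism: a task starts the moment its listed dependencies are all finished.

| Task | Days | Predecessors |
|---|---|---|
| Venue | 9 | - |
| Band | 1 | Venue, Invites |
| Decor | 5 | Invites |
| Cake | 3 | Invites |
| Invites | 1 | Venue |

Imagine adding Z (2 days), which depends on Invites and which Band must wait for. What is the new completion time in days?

Originally the wedding takes 15 days.
With Z inserted, Band now waits for max(Venue, Invites, Z).
New critical path: Venue→Invites→Decor = 9+1+5 = 15 ⇒ 15 days.

15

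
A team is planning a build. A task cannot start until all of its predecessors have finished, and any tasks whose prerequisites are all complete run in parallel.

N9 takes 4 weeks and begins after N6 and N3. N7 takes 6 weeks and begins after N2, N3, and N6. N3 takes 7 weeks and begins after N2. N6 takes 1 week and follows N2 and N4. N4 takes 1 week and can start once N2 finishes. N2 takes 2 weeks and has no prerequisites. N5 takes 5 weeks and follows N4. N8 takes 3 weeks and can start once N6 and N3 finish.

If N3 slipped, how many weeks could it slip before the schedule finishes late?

N2→N3→N7 = 2+7+6 = 15 sets the makespan at 15 weeks.
N3 finishes as early as 9 and must finish by 9.
Slack of N3 = 2 − 2 = 0 weeks.

0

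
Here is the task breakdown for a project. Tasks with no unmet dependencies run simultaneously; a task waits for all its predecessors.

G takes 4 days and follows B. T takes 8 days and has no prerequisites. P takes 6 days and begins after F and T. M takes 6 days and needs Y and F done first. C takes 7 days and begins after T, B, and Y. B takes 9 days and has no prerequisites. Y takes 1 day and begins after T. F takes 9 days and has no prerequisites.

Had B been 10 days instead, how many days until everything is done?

17

As given, the longest chain is B→C = 9+7 = 16, so the finish is 16 days.
Since B is critical, the +1 change carries straight to that chain (now 17 days).
No other chain overtakes it, so the finish is 17 days.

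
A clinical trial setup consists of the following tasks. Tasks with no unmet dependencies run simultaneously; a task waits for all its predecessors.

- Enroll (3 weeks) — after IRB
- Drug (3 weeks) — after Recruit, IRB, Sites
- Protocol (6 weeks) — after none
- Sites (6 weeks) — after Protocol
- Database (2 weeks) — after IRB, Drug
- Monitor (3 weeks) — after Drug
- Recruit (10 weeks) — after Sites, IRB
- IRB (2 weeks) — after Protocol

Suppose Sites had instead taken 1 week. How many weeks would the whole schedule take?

As given, the longest chain is Protocol→Sites→Recruit→Drug→Monitor = 6+6+10+3+3 = 28, so the finish is 28 weeks.
Since Sites is critical, the -5 change carries straight to that chain (now 23 weeks).
The binding chain switches to Protocol→IRB→Recruit→Drug→Monitor = 6+2+10+3+3 = 24; finish 24 weeks.

24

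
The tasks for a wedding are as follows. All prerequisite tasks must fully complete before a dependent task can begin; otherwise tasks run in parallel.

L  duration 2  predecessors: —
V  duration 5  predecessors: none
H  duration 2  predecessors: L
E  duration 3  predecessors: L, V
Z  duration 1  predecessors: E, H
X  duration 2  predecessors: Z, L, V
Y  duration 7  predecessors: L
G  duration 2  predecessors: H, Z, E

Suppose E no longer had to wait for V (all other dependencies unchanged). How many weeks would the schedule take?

9

With the dependency in place, V→E→Z→X = 5+3+1+2 = 11 sets the finish at 11 weeks.
Without V→E, E's earliest start moves from 5 to 2.
After: L→Y = 2+7 = 9 → 9 weeks.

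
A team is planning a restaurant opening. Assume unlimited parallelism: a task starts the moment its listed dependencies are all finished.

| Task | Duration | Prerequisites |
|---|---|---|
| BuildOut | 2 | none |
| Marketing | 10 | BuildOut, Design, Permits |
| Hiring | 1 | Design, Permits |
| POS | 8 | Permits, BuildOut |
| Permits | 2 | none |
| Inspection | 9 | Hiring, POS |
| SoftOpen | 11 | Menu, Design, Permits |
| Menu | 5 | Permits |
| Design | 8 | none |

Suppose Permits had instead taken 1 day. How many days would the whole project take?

19

Baseline: Permits→POS→Inspection = 2+8+9 = 19 → 19 days.
Permits lies on that path, so at 1 day the path becomes 18 days.
New critical path: Design→SoftOpen = 8+11 = 19 ⇒ 19 days.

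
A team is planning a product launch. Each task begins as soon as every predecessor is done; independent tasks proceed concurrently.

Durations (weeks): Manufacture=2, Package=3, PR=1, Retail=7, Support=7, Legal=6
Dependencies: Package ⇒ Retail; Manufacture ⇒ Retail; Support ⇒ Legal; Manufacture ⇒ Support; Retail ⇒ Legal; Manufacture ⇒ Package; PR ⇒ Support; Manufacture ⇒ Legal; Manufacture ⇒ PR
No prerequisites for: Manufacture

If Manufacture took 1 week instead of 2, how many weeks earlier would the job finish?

1

The binding path is Manufacture→Package→Retail→Legal = 2+3+7+6 = 18; finish at 18 weeks.
Since Manufacture is critical, the -1 change carries straight to that chain (now 17 weeks).
The critical path is still Manufacture→Package→Retail→Legal; finish is now 17 weeks.
Change in finish: 17 − 18 = -1 weeks.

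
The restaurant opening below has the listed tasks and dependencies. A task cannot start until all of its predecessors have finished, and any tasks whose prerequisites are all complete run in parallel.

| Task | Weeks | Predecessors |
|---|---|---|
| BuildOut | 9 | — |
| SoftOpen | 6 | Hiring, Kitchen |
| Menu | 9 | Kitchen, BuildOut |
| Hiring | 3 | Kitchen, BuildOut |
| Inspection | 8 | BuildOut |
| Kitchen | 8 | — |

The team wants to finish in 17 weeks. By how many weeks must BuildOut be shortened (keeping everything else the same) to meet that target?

1

Current finish: 18 weeks; target: 17.
BuildOut is on every critical path, so each week cut from BuildOut cuts the finish by one (this holds down to a finish of 17).
Need 18 − 17 = 1 week off BuildOut → BuildOut becomes 8 weeks, finish becomes 17.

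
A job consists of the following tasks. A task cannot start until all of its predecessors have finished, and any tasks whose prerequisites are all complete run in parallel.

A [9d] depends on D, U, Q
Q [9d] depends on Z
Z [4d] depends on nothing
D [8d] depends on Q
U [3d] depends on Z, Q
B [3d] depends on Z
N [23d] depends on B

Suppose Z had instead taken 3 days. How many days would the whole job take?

29

Baseline: Z→Q→D→A = 4+9+8+9 = 30 → 30 days.
Since Z is critical, the -1 change carries straight to that chain (now 29 days).
No other chain overtakes it, so the finish is 29 days.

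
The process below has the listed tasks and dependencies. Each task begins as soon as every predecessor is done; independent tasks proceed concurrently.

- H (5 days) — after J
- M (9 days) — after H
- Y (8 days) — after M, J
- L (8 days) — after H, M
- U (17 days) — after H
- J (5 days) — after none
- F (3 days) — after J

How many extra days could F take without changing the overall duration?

19

Critical path: J→H→M→L = 5+5+9+8 = 27, so the finish is 27 days.
F finishes as early as 8 and must finish by 27.
Float = 27 − 8 = 19.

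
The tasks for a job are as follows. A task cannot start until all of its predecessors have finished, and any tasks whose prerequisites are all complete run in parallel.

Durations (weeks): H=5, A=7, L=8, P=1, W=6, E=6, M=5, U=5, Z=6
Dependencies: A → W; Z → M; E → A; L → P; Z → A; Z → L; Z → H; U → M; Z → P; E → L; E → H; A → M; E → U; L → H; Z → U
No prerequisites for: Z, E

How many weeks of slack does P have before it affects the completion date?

Critical path: Z→L→H = 6+8+5 = 19, so the finish is 19 weeks.
The longest chain containing P totals 15 weeks.
So P can slip 19 − 15 = 4 weeks.

4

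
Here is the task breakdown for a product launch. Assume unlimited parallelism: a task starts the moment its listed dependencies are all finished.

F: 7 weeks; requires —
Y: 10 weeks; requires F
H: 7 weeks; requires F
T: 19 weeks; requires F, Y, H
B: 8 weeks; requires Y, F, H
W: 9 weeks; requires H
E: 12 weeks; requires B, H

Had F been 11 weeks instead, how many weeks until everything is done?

Actual critical path: F→Y→B→E = 7+10+8+12 = 37 ⇒ 37 weeks.
F lies on that path, so at 11 weeks the path becomes 41 weeks.
That remains the longest chain; total 41 weeks.

41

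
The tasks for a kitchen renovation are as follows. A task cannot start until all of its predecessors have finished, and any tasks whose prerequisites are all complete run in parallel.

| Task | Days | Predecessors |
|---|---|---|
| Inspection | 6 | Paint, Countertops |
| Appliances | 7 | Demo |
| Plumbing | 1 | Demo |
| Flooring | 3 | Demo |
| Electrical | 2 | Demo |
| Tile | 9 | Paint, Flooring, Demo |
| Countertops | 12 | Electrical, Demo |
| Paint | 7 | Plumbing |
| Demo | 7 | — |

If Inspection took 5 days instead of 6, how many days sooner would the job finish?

The binding path is Demo→Electrical→Countertops→Inspection = 7+2+12+6 = 27; finish at 27 days.
Since Inspection is critical, the -1 change carries straight to that chain (now 26 days).
The critical path is still Demo→Electrical→Countertops→Inspection; finish is now 26 days.
Change in finish: 26 − 27 = -1 days.

1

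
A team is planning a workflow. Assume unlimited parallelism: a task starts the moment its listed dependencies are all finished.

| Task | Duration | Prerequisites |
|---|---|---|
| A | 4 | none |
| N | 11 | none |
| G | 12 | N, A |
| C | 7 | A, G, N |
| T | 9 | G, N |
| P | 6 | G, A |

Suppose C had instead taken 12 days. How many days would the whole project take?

Actual critical path: N→G→T = 11+12+9 = 32 ⇒ 32 days.
C has 2 days of float (longest path through it is 30).
Now N→G→C = 11+12+12 = 35 is longest, so the finish becomes 35 days.

35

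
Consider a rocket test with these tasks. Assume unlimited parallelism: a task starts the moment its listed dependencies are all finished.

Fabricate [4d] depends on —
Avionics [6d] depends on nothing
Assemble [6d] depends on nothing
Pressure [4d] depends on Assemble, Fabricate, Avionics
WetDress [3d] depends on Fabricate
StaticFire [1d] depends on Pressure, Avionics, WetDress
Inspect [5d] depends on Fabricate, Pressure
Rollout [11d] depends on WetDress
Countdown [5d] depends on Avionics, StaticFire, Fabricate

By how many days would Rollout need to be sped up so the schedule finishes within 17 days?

Current finish: 18 days; target: 17.
Rollout is on every critical path, so each day cut from Rollout cuts the finish by one (this holds down to a finish of 16).
Need 18 − 17 = 1 day off Rollout → Rollout becomes 10 days, finish becomes 17.

1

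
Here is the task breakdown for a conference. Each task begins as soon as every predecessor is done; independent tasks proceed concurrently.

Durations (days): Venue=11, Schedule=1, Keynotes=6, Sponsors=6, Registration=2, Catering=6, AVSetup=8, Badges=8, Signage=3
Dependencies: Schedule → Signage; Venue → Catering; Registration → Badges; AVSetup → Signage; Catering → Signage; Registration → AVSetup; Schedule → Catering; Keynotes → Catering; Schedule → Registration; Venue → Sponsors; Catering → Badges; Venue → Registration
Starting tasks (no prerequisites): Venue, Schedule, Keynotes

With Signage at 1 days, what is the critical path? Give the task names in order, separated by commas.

Baseline: Venue→Catering→Badges = 11+6+8 = 25 → 25 days.
The longest path through Signage is only 24 days, so Signage has float 1.
No other chain overtakes it, so the finish is 25 days.

Venue, Catering, Badges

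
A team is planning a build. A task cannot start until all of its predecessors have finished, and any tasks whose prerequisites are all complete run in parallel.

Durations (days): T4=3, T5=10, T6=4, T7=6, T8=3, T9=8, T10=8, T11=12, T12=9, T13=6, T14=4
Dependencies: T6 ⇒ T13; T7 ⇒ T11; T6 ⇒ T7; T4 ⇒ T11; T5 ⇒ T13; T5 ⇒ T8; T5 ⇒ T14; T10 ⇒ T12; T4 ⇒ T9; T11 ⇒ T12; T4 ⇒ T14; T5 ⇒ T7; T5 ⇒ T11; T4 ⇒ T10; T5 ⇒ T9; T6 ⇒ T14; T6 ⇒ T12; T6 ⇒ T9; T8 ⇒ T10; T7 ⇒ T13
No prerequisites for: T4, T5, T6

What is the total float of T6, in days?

6

T5→T7→T11→T12 = 10+6+12+9 = 37 sets the makespan at 37 days.
The longest chain containing T6 totals 31 days.
So T6 can slip 10 − 4 = 6 days.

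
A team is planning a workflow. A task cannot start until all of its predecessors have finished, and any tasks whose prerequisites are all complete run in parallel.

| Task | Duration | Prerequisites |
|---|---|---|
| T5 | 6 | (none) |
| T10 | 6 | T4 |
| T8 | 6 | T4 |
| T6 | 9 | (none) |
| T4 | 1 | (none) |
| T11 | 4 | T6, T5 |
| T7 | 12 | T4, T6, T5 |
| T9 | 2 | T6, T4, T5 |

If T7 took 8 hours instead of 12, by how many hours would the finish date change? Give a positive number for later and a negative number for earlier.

-4

The binding path is T6→T7 = 9+12 = 21; finish at 21 hours.
T7 is on the critical path; changing it to 8 makes that path 17 hours.
No other chain overtakes it, so the finish is 17 hours.
Change in finish: 17 − 21 = -4 hours.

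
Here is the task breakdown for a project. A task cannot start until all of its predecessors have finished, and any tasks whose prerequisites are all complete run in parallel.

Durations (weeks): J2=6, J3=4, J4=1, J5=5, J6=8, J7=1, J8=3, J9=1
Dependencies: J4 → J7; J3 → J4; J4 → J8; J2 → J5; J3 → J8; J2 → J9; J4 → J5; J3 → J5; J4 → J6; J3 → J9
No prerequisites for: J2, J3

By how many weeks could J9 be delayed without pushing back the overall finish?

6

Critical path: J3→J4→J6 = 4+1+8 = 13, so the finish is 13 weeks.
J9 finishes as early as 7 and must finish by 13.
Slack of J9 = 12 − 6 = 6 weeks.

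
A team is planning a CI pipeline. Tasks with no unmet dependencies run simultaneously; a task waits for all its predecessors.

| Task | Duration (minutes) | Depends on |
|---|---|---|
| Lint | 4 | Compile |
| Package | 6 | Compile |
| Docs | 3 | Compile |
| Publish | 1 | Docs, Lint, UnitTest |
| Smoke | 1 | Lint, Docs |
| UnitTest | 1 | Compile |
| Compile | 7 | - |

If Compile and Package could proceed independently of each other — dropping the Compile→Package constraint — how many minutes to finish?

With the dependency in place, Compile→Package = 7+6 = 13 sets the finish at 13 minutes.
Without Compile→Package, Package's earliest start moves from 7 to 0.
The longest chain is now Compile→Lint→Publish = 7+4+1 = 12, so the plan takes 12 minutes.

12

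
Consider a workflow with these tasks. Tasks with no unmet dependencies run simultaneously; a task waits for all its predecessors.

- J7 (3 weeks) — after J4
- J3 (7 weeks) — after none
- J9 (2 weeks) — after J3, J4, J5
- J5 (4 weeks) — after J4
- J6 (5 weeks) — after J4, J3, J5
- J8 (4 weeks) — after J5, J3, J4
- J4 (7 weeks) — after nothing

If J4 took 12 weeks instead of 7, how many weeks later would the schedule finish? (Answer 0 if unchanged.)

Baseline: J4→J5→J6 = 7+4+5 = 16 → 16 weeks.
Since J4 is critical, the +5 change carries straight to that chain (now 21 weeks).
No other chain overtakes it, so the finish is 21 weeks.
Change in finish: 21 − 16 = +5 weeks.

5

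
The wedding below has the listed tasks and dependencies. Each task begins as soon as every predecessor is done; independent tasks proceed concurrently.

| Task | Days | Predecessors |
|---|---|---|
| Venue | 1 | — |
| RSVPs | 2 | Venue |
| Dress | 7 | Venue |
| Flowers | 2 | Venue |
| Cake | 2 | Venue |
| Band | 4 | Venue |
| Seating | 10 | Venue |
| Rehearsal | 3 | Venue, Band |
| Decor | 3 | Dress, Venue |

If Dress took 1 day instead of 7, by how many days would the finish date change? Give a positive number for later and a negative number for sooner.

Critical path before the change: Venue→Dress→Decor = 1+7+3 = 11 giving 11 days.
Dress lies on that path, so at 1 day the path becomes 5 days.
New critical path: Venue→Seating = 1+10 = 11 ⇒ 11 days.
Change in finish: 11 − 11 = +0 days.

0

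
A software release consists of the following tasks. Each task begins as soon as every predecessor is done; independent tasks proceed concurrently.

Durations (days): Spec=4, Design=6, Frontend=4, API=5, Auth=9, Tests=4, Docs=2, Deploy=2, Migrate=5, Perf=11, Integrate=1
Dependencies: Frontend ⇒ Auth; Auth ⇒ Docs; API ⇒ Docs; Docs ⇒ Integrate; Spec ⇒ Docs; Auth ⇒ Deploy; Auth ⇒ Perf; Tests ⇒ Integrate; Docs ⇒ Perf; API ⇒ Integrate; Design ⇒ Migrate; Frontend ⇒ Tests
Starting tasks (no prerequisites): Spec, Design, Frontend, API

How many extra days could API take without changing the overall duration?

The longest chain is Frontend→Auth→Docs→Perf = 4+9+2+11 = 26; overall finish 26 days.
API finishes as early as 5 and must finish by 13.
Slack of API = 8 − 0 = 8 days.

8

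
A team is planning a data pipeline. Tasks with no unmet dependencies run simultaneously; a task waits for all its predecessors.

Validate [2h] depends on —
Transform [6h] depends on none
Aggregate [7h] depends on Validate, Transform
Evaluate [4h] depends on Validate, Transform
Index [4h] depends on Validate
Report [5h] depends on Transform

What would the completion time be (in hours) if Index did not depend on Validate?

13

With the dependency in place, Transform→Aggregate = 6+7 = 13 sets the finish at 13 hours.
Without Validate→Index, Index's earliest start moves from 2 to 0.
New critical path: Transform→Aggregate = 6+7 = 13 ⇒ 13 hours.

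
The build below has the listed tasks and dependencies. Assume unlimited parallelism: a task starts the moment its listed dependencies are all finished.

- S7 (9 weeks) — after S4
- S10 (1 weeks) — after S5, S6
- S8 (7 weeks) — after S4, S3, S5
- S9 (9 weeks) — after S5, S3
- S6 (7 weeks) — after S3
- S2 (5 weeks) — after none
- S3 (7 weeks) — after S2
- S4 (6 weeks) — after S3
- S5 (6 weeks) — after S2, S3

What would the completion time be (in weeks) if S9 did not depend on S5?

With the dependency in place, S2→S3→S4→S7 = 5+7+6+9 = 27 sets the finish at 27 weeks.
Without S5→S9, S9's earliest start moves from 18 to 12.
The longest chain is now S2→S3→S4→S7 = 5+7+6+9 = 27, so the project takes 27 weeks.

27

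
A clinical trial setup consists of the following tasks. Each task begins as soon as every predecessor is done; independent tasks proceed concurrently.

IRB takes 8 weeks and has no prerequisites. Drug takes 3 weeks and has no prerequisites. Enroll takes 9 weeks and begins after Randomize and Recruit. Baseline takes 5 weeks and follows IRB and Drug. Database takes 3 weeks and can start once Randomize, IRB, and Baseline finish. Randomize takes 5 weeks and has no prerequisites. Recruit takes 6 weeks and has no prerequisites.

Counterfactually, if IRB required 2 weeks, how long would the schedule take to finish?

The binding path is IRB→Baseline→Database = 8+5+3 = 16; finish at 16 weeks.
Since IRB is critical, the -6 change carries straight to that chain (now 10 weeks).
The binding chain switches to Recruit→Enroll = 6+9 = 15; finish 15 weeks.

15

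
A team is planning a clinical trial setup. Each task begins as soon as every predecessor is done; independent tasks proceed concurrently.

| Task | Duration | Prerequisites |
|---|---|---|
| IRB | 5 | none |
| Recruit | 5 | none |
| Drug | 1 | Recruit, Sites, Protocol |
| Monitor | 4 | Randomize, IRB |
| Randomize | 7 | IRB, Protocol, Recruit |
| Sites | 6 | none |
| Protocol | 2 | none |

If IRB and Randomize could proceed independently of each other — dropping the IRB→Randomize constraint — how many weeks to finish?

With the dependency in place, IRB→Randomize→Monitor = 5+7+4 = 16 sets the finish at 16 weeks.
Dropping IRB→Randomize doesn't change Randomize's earliest start (5); another predecessor still binds.
The longest chain is now Recruit→Randomize→Monitor = 5+7+4 = 16, so the job takes 16 weeks.

16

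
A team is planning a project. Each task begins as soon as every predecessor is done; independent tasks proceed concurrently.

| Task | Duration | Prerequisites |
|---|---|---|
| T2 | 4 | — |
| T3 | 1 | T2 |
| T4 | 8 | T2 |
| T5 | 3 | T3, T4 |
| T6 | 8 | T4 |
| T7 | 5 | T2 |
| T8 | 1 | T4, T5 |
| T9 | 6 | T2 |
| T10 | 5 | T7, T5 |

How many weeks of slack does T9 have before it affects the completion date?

Critical path: T2→T4→T5→T10 = 4+8+3+5 = 20, so the finish is 20 weeks.
T9 finishes as early as 10 and must finish by 20.
So T9 can slip 20 − 10 = 10 weeks.

10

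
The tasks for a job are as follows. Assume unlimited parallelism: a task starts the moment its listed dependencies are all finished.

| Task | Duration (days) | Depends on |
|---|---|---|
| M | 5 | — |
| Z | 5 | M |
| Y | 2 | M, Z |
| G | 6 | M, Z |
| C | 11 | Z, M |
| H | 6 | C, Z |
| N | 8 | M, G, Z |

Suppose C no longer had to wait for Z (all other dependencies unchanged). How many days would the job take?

24

Original critical path: M→Z→C→H = 5+5+11+6 = 27 ⇒ 27 days.
Without Z→C, C's earliest start moves from 10 to 5.
After: M→Z→G→N = 5+5+6+8 = 24 → 24 days.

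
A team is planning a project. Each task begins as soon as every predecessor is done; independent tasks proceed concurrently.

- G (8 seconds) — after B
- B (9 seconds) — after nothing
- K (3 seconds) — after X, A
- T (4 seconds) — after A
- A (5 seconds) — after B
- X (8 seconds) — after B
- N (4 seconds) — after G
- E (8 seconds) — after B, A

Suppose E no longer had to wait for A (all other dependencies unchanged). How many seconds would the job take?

With the dependency in place, B→A→E = 9+5+8 = 22 sets the finish at 22 seconds.
Without A→E, E's earliest start moves from 14 to 9.
The longest chain is now B→G→N = 9+8+4 = 21, so the job takes 21 seconds.

21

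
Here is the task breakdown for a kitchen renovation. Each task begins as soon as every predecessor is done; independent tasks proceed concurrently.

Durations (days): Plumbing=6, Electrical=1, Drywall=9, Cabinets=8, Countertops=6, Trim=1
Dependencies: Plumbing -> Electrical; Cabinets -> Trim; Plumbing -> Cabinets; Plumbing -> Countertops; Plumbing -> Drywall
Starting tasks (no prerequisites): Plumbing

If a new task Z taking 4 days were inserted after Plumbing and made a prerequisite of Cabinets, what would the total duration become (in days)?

19

Originally the schedule takes 15 days.
With Z inserted, Cabinets now waits for max(Plumbing, Z).
New critical path: Plumbing→Z→Cabinets→Trim = 6+4+8+1 = 19 ⇒ 19 days.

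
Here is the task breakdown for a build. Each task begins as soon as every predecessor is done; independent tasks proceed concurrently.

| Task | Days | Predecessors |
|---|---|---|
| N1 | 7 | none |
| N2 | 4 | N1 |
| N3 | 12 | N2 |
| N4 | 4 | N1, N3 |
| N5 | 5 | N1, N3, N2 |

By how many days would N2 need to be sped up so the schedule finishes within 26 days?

Current finish: 28 days; target: 26.
N2 is on every critical path, so each day cut from N2 cuts the finish by one (this holds down to a finish of 25).
Need 28 − 26 = 2 days off N2 → N2 becomes 2 days, finish becomes 26.

2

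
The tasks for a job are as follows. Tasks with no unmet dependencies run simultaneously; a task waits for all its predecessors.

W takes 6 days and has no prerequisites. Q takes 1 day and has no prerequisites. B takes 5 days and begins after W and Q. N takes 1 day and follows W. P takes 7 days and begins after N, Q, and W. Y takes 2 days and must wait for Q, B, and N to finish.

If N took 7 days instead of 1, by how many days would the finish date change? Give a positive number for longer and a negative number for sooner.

The binding path is W→N→P = 6+1+7 = 14; finish at 14 days.
N is on the critical path; changing it to 7 makes that path 20 days.
No other chain overtakes it, so the finish is 20 days.
Change in finish: 20 − 14 = +6 days.

6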